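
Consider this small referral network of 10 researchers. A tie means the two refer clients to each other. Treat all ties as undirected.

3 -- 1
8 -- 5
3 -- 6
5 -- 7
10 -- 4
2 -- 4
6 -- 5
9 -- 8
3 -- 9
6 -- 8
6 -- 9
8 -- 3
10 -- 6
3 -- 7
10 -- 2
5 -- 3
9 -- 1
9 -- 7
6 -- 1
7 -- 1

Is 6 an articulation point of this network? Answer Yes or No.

Yes

Removing 6 leaves {1, 3, 5, 7, 8, and 9} with no path to {2, 4, and 10}, so the network splits into 2 components. 6 is a cut vertex.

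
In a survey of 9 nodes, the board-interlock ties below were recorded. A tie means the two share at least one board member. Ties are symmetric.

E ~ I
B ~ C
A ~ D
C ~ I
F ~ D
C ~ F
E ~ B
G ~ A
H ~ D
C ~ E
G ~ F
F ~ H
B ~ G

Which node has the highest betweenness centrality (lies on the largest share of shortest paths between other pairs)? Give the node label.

Unnormalized betweenness of each node: A:5/6, B:4, C:37/4, D:25/12, E:13/12, F:67/6, G:67/12, H:0, I:0.
F has the largest value, 67/6, making it the main broker — the node through which the most shortest paths run.

F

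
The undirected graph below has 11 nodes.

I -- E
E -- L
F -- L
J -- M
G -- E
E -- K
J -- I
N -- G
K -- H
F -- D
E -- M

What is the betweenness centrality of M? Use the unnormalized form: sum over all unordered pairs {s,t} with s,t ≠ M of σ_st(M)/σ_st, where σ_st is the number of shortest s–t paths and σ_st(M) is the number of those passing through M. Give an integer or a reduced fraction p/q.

4

Pairs whose geodesics pass through M — K–J: 1/2; D–J: 1/2; N–J: 1/2; H–J: 1/2; G–J: 1/2; J–L: 1/2; J–E: 1/2; J–F: 1/2.
All other pairs contribute 0.
Summing the contributions gives betweenness(M) = 4.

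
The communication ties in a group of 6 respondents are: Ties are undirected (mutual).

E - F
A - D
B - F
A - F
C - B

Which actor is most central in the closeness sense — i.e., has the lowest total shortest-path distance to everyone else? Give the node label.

F

Farness (sum of distances to all others) for each node — A:9, B:9, C:13, D:13, E:11, F:7.
The smallest farness is 7, for F, so F has the highest closeness.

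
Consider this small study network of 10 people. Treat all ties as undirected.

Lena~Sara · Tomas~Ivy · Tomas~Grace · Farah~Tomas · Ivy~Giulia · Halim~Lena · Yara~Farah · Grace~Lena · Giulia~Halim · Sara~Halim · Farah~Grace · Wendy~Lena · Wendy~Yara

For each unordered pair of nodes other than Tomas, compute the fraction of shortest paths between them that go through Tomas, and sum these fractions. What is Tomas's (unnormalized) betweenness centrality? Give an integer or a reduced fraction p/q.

37/6

Pairs whose geodesics pass through Tomas — Grace–Giulia: 1/2; Grace–Ivy: 1; Farah–Giulia: 1; Farah–Ivy: 1; Yara–Giulia: 1/2; Yara–Ivy: 1; Wendy–Ivy: 2/3; Lena–Ivy: 1/2.
All other pairs contribute 0.
Summing the contributions gives betweenness(Tomas) = 37/6.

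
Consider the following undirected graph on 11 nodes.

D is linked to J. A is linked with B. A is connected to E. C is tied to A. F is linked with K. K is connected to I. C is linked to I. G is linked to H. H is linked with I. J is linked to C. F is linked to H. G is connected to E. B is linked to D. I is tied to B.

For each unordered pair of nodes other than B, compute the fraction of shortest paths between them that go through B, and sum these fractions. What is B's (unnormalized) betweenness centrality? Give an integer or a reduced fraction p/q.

559/60

Pairs whose geodesics pass through B — A–D: 1; A–I: 1/2; A–K: 1/2; A–F: 2/5; A–H: 1/3; D–I: 1; D–K: 1; D–F: 2/2; D–H: 1; D–G: 2/2; D–E: 1; I–E: 1/3; K–E: 1/4.
All other pairs contribute 0.
Summing the contributions gives betweenness(B) = 559/60.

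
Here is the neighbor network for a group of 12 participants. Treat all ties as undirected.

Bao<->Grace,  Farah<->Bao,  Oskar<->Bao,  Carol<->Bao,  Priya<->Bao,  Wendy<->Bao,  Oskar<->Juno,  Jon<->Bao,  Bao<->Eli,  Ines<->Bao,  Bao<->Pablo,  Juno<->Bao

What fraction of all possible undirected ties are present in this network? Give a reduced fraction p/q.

There are 12 edges and 12 nodes, so the maximum possible is C(12,2) = 66.
Density = 12/66 = 2/11.

2/11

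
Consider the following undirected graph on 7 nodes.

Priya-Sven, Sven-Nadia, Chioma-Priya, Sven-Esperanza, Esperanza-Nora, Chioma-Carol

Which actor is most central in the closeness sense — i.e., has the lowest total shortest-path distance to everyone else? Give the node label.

Sven

Farness (sum of distances to all others) for each node — Carol:19, Chioma:14, Esperanza:13, Nadia:15, Nora:18, Priya:11, Sven:10.
The smallest farness is 10, for Sven, so Sven has the highest closeness.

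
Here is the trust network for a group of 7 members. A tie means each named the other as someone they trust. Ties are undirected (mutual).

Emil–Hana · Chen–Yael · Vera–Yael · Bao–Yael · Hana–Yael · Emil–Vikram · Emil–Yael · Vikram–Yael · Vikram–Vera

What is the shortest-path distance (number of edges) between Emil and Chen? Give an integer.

2

One shortest route is Emil – Yael – Chen, which uses 2 edges, and Emil and Chen are not directly tied, so nothing shorter exists. So d(Emil,Chen) = 2.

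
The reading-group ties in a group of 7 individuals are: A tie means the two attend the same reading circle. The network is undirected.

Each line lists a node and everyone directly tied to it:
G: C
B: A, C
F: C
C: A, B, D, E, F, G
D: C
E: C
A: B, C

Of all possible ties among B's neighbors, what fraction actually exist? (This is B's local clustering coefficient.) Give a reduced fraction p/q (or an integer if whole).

1

B's neighbors: A and C (k = 2).
Possible neighbor pairs: C(2,2) = 1. Edges among them: A–C → e = 1.
Clustering(B) = 1/1.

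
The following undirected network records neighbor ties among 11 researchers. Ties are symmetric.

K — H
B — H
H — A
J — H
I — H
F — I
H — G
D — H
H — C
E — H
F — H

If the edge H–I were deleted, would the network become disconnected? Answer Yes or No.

Even without that edge, H still reaches I via H – F – I, so the network stays connected. Not a bridge.

No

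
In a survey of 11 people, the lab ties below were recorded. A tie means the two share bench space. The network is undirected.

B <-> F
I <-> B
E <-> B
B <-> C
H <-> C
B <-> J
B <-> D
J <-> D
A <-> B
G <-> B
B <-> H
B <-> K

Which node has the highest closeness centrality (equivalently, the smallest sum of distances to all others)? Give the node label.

B

Farness (sum of distances to all others) for each node — A:19, B:10, C:18, D:18, E:19, F:19, G:19, H:18, I:19, J:18, K:19.
The smallest farness is 10, for B, so B has the highest closeness.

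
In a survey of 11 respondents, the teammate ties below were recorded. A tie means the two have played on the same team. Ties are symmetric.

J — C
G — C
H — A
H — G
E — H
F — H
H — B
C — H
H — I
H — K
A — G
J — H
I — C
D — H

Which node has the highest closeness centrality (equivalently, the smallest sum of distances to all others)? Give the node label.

Farness (sum of distances to all others) for each node — A:18, B:19, C:16, D:19, E:19, F:19, G:17, H:10, I:18, J:18, K:19.
The smallest farness is 10, for H, so H has the highest closeness.

H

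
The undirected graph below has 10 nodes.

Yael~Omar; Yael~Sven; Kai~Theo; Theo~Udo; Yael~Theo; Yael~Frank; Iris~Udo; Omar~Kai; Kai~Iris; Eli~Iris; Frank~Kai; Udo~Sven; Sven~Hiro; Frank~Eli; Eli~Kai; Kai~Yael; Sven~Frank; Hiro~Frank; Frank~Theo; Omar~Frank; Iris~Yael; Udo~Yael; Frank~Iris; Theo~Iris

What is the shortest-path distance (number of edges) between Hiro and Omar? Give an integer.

One shortest route is Hiro – Frank – Omar, which uses 2 edges, and Hiro and Omar are not directly tied, so nothing shorter exists. So d(Hiro,Omar) = 2.

2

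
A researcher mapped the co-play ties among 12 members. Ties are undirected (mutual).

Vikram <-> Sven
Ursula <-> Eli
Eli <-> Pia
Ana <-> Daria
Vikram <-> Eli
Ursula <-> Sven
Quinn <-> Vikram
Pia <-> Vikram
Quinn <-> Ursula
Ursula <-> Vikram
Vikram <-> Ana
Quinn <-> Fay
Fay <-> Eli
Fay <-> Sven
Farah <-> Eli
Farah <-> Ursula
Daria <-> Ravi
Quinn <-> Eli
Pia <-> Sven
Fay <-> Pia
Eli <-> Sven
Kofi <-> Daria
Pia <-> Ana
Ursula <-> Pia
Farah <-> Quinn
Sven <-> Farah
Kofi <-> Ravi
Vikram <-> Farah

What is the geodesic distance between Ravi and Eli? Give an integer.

4

One shortest route is Ravi – Daria – Ana – Vikram – Eli, which uses 4 edges, and at distance 3 from Ravi we only reach {Pia, Vikram}, which does not include Eli. So d(Ravi,Eli) = 4.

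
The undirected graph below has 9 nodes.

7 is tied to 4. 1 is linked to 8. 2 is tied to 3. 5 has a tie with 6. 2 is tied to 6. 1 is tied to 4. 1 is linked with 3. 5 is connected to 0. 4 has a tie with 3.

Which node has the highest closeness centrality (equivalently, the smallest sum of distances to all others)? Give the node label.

3

Farness (sum of distances to all others) for each node — 0:32, 1:19, 2:17, 3:16, 4:19, 5:25, 6:20, 7:26, 8:26.
The smallest farness is 16, for 3, so 3 has the highest closeness.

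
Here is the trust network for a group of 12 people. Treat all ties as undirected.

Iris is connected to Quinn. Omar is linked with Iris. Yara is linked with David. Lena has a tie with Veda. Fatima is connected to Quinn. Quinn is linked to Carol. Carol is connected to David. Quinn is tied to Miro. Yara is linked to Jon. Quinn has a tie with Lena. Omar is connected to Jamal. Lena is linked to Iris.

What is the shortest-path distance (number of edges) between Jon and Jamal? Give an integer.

One shortest route is Jon – Yara – David – Carol – Quinn – Iris – Omar – Jamal, which uses 7 edges, and at distance 6 from Jon we only reach {Omar, Veda}, which does not include Jamal. So d(Jon,Jamal) = 7.

7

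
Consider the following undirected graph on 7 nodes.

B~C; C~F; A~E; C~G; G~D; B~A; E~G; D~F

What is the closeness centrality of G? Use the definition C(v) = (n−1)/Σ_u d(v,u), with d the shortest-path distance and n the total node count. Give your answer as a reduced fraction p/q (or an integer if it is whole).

2/3

Distances from G: A:2, B:2, C:1, D:1, E:1, F:2. Sum = 9.
n = 7, so closeness = 6/9 = 2/3.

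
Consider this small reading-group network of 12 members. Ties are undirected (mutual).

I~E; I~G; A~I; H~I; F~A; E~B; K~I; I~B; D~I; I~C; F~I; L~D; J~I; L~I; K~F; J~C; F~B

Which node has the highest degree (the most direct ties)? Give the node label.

I

Degrees — A:2, B:3, C:2, D:2, E:2, F:4, G:1, H:1, I:11, J:2, K:2, L:2.
The maximum is 11, attained only by I.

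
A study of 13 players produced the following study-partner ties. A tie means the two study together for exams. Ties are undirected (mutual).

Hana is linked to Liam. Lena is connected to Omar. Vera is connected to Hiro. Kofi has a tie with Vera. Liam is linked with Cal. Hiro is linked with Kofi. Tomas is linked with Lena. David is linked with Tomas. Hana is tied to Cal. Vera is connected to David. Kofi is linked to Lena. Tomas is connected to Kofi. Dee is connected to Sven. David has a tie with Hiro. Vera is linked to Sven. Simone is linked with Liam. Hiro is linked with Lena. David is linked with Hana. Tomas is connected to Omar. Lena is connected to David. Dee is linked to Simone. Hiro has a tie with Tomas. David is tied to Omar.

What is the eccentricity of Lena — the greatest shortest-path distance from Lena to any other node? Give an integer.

4

Distances from Lena: Cal:3, David:1, Dee:4, Hana:2, Hiro:1, Kofi:1, Liam:3, Omar:1, Simone:4, Sven:3, Tomas:1, Vera:2.
The largest is 4 (to Dee and Simone), so the eccentricity of Lena is 4.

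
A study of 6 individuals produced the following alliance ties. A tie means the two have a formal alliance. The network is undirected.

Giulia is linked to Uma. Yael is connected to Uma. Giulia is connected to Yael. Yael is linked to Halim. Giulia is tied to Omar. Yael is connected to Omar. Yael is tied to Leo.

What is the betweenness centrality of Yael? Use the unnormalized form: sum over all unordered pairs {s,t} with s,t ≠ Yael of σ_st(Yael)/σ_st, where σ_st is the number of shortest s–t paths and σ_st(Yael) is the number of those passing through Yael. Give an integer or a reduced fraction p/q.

Pairs whose geodesics pass through Yael — Uma–Leo: 1; Uma–Omar: 1/2; Uma–Halim: 1; Giulia–Leo: 1; Giulia–Halim: 1; Leo–Omar: 1; Leo–Halim: 1; Omar–Halim: 1.
All other pairs contribute 0.
Summing the contributions gives betweenness(Yael) = 15/2.

15/2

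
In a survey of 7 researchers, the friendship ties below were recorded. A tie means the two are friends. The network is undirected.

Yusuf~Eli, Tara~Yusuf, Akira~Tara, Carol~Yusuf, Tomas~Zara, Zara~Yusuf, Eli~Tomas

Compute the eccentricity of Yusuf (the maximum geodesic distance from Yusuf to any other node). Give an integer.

2

Distances from Yusuf: Akira:2, Carol:1, Eli:1, Tara:1, Tomas:2, Zara:1.
The largest is 2 (to Akira and Tomas), so the eccentricity of Yusuf is 2.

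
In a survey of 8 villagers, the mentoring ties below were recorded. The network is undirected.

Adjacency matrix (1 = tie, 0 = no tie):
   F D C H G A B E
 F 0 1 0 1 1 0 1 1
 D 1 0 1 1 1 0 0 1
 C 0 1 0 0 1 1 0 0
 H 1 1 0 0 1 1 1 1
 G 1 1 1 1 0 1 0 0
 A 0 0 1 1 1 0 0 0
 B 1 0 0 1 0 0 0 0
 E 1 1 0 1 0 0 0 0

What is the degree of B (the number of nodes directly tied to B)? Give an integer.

B is directly tied to F and H. That is 2 neighbors, so the degree of B is 2.

2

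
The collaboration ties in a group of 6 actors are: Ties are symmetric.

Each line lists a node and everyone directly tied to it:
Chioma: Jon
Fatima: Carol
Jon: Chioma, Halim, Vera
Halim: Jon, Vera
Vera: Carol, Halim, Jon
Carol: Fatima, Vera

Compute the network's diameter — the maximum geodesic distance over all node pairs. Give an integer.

Eccentricity of each node (its greatest distance to any other): Carol:3, Chioma:4, Fatima:4, Halim:3, Jon:3, Vera:2.
The maximum eccentricity is 4, realized for instance by the pair Fatima–Chioma via Fatima – Carol – Vera – Jon – Chioma. So the diameter is 4.

4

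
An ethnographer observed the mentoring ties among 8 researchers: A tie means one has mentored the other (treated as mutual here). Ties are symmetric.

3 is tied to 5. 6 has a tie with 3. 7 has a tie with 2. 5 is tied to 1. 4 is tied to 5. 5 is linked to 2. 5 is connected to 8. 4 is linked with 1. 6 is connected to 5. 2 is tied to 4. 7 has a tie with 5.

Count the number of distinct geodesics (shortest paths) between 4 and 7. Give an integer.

The shortest distance is 2. The length-2 paths are: 4–5–7; 4–2–7.
That gives 2 distinct shortest paths.

2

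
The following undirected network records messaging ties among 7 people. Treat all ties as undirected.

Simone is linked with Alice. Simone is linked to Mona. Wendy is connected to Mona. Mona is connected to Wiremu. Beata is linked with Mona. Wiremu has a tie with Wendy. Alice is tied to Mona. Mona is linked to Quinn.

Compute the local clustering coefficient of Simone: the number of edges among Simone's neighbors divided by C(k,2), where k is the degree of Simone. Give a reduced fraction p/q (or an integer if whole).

1

Simone's neighbors: Alice and Mona (k = 2).
Possible neighbor pairs: C(2,2) = 1. Edges among them: Alice–Mona → e = 1.
Clustering(Simone) = 1/1.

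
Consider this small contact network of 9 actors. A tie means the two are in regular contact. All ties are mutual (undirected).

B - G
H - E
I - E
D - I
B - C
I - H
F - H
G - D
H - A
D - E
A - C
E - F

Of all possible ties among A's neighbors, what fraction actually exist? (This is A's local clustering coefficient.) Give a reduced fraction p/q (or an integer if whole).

A's neighbors: C and H (k = 2).
Possible neighbor pairs: C(2,2) = 1. Edges among them: none → e = 0.
Clustering(A) = 0/1.

0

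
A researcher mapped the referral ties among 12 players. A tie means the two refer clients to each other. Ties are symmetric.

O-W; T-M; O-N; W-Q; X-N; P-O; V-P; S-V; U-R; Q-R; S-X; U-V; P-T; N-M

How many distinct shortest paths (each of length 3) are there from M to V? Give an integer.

The shortest distance is 3, and the only length-3 path is M–T–P–V. So there is exactly 1 shortest path.

1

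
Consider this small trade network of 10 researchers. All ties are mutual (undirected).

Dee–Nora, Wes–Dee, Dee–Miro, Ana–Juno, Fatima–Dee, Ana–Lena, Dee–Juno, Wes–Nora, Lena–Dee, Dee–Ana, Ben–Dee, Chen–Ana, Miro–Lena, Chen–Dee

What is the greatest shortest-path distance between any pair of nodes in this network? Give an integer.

2

Eccentricity of each node (its greatest distance to any other): Ana:2, Ben:2, Chen:2, Dee:1, Fatima:2, Juno:2, Lena:2, Miro:2, Nora:2, Wes:2.
The maximum eccentricity is 2, realized for instance by the pair Lena–Fatima via Lena – Dee – Fatima. So the diameter is 2.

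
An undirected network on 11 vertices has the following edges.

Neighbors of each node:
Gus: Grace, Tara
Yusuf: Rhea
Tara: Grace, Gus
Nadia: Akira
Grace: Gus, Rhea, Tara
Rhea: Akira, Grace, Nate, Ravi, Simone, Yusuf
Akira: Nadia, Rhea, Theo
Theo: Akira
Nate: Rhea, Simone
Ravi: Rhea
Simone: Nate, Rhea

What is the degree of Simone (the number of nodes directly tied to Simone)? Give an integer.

Simone is directly tied to Nate and Rhea. That is 2 neighbors, so the degree of Simone is 2.

2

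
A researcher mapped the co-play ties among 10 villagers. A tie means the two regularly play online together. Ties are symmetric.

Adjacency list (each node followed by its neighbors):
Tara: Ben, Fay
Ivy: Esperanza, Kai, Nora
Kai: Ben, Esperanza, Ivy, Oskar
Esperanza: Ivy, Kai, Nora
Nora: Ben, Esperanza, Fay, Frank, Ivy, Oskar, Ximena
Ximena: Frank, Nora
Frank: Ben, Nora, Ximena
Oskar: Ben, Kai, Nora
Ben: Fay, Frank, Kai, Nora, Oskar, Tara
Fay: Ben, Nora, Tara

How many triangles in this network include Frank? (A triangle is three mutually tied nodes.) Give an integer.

2

Frank's neighbors: Ben, Nora, and Ximena.
Neighbor pairs that are themselves tied: Frank–Ben–Nora; Frank–Nora–Ximena. Each forms one triangle with Frank, for 2 in total.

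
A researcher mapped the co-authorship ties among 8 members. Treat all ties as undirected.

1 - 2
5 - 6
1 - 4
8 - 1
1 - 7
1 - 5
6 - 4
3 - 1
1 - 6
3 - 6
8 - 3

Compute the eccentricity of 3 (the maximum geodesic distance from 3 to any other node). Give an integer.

Distances from 3: 1:1, 2:2, 4:2, 5:2, 6:1, 7:2, 8:1.
The largest is 2 (to 4, 7, 2, and 5), so the eccentricity of 3 is 2.

2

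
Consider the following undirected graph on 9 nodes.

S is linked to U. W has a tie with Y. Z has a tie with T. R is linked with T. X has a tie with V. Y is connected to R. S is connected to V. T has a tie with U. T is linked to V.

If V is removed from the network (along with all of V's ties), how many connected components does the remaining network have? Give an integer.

Without V, the remaining ties split the others into: {R, S, T, U, W, Y, Z}; {X}.
That's 2 separate components.

2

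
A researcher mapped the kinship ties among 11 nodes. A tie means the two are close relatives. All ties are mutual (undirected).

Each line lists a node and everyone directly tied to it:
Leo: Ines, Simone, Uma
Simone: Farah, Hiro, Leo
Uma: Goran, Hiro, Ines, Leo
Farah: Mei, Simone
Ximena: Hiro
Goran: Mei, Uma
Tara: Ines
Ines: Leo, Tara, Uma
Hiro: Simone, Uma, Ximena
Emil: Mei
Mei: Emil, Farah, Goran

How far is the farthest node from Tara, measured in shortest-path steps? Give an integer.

Distances from Tara: Emil:5, Farah:4, Goran:3, Hiro:3, Ines:1, Leo:2, Mei:4, Simone:3, Uma:2, Ximena:4.
The largest is 5 (to Emil), so the eccentricity of Tara is 5.

5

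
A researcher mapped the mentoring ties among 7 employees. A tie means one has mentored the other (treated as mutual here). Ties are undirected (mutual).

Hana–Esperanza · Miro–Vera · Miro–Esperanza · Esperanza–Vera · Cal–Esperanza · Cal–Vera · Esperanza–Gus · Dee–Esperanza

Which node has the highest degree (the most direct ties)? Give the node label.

Degrees — Cal:2, Dee:1, Esperanza:6, Gus:1, Hana:1, Miro:2, Vera:3.
The maximum is 6, attained only by Esperanza.

Esperanza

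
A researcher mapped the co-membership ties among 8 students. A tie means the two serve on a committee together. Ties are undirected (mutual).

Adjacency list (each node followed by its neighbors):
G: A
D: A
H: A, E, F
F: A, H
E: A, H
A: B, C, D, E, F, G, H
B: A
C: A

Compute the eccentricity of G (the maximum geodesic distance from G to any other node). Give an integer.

Distances from G: A:1, B:2, C:2, D:2, E:2, F:2, H:2.
The largest is 2 (to E, D, F, B, C, and H), so the eccentricity of G is 2.

2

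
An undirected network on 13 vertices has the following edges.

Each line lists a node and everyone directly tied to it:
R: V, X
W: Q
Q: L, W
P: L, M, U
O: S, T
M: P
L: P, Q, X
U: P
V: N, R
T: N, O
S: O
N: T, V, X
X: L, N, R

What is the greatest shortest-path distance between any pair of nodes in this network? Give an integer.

7

Eccentricity of each node (its greatest distance to any other): L:5, M:7, N:4, O:6, P:6, Q:6, R:5, S:7, T:5, U:7, V:5, W:7, X:4.
The maximum eccentricity is 7, realized for instance by the pair U–S via U – P – L – X – N – T – O – S. So the diameter is 7.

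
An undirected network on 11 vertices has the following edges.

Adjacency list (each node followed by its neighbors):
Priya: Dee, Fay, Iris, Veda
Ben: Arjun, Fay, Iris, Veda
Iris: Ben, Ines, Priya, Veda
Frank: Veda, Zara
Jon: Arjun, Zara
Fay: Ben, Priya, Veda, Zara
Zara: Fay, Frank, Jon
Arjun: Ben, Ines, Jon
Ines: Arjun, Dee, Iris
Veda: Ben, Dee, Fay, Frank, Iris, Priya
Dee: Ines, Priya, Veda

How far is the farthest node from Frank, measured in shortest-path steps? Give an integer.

Distances from Frank: Arjun:3, Ben:2, Dee:2, Fay:2, Ines:3, Iris:2, Jon:2, Priya:2, Veda:1, Zara:1.
The largest is 3 (to Arjun and Ines), so the eccentricity of Frank is 3.

3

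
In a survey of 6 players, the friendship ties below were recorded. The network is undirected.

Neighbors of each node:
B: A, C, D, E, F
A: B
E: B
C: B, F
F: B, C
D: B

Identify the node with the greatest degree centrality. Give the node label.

Degrees — A:1, B:5, C:2, D:1, E:1, F:2.
The maximum is 5, attained only by B.

B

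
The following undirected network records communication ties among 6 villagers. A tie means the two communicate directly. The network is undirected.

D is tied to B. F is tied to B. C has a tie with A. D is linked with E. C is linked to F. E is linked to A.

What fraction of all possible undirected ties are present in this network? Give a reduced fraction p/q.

There are 6 edges and 6 nodes, so the maximum possible is C(6,2) = 15.
Density = 6/15 = 2/5.

2/5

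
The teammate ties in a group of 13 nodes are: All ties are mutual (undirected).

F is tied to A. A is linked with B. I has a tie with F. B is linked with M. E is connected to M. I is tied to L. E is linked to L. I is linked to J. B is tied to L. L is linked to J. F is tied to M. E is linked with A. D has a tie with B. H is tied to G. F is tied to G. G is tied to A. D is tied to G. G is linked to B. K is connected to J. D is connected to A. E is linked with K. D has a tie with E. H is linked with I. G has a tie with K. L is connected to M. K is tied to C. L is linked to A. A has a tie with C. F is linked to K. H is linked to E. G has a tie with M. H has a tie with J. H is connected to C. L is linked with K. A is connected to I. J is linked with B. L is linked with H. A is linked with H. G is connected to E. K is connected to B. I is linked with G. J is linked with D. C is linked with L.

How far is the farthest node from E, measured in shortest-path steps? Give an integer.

Distances from E: A:1, B:2, C:2, D:1, F:2, G:1, H:1, I:2, J:2, K:1, L:1, M:1.
The largest is 2 (to F, C, J, B, and I), so the eccentricity of E is 2.

2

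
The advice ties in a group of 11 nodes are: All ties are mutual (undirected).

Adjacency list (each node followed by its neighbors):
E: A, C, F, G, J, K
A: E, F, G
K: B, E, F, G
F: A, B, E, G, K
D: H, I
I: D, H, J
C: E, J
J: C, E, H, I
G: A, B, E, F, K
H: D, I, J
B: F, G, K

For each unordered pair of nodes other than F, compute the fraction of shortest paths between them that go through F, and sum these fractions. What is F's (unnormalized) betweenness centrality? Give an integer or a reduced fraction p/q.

17/6

Pairs whose geodesics pass through F — I–B: 1/3; D–B: 2/6; H–B: 1/3; C–B: 1/3; J–B: 1/3; K–A: 1/3; B–A: 1/2; B–E: 1/3.
All other pairs contribute 0.
Summing the contributions gives betweenness(F) = 17/6.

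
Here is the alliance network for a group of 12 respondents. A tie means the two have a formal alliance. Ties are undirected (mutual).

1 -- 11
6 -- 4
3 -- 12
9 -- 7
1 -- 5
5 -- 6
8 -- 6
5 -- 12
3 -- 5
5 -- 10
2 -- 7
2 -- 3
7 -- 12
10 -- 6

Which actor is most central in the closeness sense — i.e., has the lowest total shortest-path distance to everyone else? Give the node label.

Farness (sum of distances to all others) for each node — 1:26, 2:29, 3:23, 4:33, 5:18, 6:23, 7:28, 8:33, 9:38, 10:25, 11:36, 12:22.
The smallest farness is 18, for 5, so 5 has the highest closeness.

5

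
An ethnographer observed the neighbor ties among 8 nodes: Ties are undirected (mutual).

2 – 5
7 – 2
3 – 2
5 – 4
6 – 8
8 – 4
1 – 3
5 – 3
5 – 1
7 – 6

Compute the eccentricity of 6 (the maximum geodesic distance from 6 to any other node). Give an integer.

Distances from 6: 1:4, 2:2, 3:3, 4:2, 5:3, 7:1, 8:1.
The largest is 4 (to 1), so the eccentricity of 6 is 4.

4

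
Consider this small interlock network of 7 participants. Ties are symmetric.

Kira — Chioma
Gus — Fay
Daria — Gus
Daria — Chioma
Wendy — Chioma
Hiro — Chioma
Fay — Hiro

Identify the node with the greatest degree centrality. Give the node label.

Degrees — Chioma:4, Daria:2, Fay:2, Gus:2, Hiro:2, Kira:1, Wendy:1.
The maximum is 4, attained only by Chioma.

Chioma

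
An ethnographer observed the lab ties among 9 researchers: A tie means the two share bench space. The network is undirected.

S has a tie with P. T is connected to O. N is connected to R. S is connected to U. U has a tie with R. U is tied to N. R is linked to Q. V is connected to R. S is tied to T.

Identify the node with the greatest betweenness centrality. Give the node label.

Unnormalized betweenness of each node: N:0, O:0, P:0, Q:0, R:13, S:17, T:7, U:16, V:0.
S has the largest value, 17, making it the main broker — the node through which the most shortest paths run.

S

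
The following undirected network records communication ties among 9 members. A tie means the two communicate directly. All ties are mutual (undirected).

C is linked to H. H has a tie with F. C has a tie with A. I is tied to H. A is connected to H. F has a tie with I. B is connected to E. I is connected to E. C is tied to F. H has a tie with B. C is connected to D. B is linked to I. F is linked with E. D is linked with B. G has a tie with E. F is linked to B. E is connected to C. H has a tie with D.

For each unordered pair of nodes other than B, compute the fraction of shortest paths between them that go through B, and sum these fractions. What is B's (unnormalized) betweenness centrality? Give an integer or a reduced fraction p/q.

7/3

Pairs whose geodesics pass through B — F–D: 1/3; H–E: 1/4; H–G: 1/4; I–D: 1/2; E–D: 1/2; G–D: 1/2.
All other pairs contribute 0.
Summing the contributions gives betweenness(B) = 7/3.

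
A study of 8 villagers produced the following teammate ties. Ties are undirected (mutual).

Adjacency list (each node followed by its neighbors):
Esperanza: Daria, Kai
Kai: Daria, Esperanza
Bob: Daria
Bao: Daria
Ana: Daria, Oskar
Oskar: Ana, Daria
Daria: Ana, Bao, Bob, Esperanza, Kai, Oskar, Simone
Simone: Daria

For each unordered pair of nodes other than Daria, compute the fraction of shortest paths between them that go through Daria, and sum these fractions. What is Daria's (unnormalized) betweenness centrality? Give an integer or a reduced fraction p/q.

19

Pairs whose geodesics pass through Daria — Simone–Ana: 1; Simone–Bao: 1; Simone–Esperanza: 1; Simone–Bob: 1; Simone–Oskar: 1; Simone–Kai: 1; Ana–Bao: 1; Ana–Esperanza: 1; Ana–Bob: 1; Ana–Kai: 1; Bao–Esperanza: 1; Bao–Bob: 1; Bao–Oskar: 1; Bao–Kai: 1 … (+5 more pairs).
All other pairs contribute 0.
Summing the contributions gives betweenness(Daria) = 19.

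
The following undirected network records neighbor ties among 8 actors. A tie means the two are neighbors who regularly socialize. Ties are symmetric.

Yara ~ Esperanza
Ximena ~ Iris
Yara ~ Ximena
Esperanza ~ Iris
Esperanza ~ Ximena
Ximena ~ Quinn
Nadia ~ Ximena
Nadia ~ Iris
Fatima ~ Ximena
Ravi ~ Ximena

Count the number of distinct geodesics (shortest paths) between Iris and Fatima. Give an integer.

1

The shortest distance is 2, and the only length-2 path is Iris–Ximena–Fatima. So there is exactly 1 shortest path.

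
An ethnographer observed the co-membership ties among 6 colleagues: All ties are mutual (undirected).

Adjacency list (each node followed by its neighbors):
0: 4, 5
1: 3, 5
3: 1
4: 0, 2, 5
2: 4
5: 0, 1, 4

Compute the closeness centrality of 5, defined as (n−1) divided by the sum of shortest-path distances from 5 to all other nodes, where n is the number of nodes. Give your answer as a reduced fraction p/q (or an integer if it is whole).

Distances from 5: 0:1, 1:1, 2:2, 3:2, 4:1. Sum = 7.
n = 6, so closeness = 5/7.

5/7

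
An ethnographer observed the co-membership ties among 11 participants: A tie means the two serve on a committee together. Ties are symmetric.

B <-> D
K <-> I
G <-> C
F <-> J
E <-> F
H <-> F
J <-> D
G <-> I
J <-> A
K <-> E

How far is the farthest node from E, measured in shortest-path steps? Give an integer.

Distances from E: A:3, B:4, C:4, D:3, F:1, G:3, H:2, I:2, J:2, K:1.
The largest is 4 (to B and C), so the eccentricity of E is 4.

4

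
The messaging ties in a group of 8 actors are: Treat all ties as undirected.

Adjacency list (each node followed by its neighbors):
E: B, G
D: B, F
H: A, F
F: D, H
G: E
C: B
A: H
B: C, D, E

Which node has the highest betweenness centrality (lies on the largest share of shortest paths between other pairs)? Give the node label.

B

Unnormalized betweenness of each node: A:0, B:14, C:0, D:12, E:6, F:10, G:0, H:6.
B has the largest value, 14, making it the main broker — the node through which the most shortest paths run.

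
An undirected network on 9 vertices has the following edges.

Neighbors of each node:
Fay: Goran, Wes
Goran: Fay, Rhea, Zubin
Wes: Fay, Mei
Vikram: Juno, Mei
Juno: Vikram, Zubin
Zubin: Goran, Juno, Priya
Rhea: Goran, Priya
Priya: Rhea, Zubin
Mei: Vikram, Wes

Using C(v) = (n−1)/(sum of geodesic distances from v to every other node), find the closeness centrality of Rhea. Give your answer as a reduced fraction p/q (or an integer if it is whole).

Distances from Rhea: Fay:2, Goran:1, Juno:3, Mei:4, Priya:1, Vikram:4, Wes:3, Zubin:2. Sum = 20.
n = 9, so closeness = 8/20 = 2/5.

2/5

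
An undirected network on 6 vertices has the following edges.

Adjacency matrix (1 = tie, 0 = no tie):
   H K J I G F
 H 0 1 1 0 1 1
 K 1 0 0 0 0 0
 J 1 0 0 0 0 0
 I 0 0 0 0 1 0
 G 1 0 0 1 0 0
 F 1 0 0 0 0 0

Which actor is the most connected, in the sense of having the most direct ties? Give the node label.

Degrees — F:1, G:2, H:4, I:1, J:1, K:1.
The maximum is 4, attained only by H.

H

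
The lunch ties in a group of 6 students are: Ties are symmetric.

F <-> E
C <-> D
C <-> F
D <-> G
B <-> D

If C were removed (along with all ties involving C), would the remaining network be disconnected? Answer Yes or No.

Yes

Removing C leaves {B, D, and G} with no path to {E and F}, so the network splits into 2 components. C is a cut vertex.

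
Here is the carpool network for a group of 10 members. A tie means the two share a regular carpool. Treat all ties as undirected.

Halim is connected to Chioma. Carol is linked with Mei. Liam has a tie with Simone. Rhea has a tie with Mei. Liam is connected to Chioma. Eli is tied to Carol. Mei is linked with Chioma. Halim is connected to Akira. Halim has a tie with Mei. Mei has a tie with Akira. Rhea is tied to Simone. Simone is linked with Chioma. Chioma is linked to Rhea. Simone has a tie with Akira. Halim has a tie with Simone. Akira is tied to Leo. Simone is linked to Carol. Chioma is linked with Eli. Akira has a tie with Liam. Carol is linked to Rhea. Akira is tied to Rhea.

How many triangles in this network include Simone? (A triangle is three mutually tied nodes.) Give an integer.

Simone's neighbors: Akira, Carol, Chioma, Halim, Liam, and Rhea.
Neighbor pairs that are themselves tied: Simone–Akira–Halim; Simone–Akira–Liam; Simone–Akira–Rhea; Simone–Carol–Rhea; Simone–Chioma–Halim; Simone–Chioma–Liam; Simone–Chioma–Rhea. Each forms one triangle with Simone, for 7 in total.

7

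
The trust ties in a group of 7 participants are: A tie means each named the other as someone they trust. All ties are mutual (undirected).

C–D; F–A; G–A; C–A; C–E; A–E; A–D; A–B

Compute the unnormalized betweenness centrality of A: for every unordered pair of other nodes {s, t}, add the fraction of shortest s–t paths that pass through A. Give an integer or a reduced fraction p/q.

25/2

Pairs whose geodesics pass through A — G–D: 1; G–B: 1; G–E: 1; G–C: 1; G–F: 1; D–B: 1; D–E: 1/2; D–F: 1; B–E: 1; B–C: 1; B–F: 1; E–F: 1; C–F: 1.
All other pairs contribute 0.
Summing the contributions gives betweenness(A) = 25/2.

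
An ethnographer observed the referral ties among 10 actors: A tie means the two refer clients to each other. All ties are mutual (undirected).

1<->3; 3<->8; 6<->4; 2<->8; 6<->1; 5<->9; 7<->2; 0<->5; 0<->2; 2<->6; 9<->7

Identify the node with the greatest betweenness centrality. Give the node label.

Unnormalized betweenness of each node: 0:6, 1:2, 2:23, 3:1, 4:0, 5:1, 6:13, 7:6, 8:5, 9:1.
2 has the largest value, 23, making it the main broker — the node through which the most shortest paths run.

2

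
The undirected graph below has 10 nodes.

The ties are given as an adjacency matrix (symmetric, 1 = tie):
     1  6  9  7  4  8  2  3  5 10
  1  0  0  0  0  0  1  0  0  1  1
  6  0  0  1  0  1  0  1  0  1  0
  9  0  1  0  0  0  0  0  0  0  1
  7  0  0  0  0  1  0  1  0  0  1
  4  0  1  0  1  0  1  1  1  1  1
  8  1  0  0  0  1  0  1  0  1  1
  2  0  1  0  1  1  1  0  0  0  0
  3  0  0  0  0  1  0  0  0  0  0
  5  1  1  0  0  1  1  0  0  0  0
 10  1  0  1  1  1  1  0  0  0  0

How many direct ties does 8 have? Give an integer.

8 is directly tied to 1, 2, 4, 5, and 10. That is 5 neighbors, so the degree of 8 is 5.

5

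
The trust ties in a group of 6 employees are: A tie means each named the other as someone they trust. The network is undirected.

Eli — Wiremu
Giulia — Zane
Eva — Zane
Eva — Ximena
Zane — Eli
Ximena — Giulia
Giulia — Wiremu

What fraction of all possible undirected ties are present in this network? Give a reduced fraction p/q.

7/15

There are 7 edges and 6 nodes, so the maximum possible is C(6,2) = 15.
Density = 7/15.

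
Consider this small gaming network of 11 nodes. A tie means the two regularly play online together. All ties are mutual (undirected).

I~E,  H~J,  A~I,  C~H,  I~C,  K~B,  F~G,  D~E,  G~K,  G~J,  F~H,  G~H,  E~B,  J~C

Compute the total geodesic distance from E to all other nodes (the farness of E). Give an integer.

22

Distances from E: A:2, B:1, C:2, D:1, F:4, G:3, H:3, I:1, J:3, K:2.
Sum = 2 + 1 + 2 + 1 + 4 + 3 + 3 + 1 + 3 + 2 = 22.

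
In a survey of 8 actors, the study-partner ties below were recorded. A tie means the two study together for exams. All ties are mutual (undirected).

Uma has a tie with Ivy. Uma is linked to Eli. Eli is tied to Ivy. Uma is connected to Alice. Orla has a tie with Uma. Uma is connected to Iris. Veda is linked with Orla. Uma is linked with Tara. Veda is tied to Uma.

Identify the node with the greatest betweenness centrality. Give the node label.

Unnormalized betweenness of each node: Alice:0, Eli:0, Iris:0, Ivy:0, Orla:0, Tara:0, Uma:19, Veda:0.
Uma has the largest value, 19, making it the main broker — the node through which the most shortest paths run.

Uma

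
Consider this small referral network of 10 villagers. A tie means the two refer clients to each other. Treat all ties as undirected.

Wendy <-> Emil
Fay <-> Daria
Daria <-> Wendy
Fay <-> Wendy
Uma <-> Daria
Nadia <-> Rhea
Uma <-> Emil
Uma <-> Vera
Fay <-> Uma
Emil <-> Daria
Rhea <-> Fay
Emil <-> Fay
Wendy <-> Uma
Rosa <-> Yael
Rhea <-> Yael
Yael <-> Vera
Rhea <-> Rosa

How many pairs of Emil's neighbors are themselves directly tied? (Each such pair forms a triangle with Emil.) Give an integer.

6

Emil's neighbors: Daria, Fay, Uma, and Wendy.
Neighbor pairs that are themselves tied: Emil–Daria–Fay; Emil–Daria–Uma; Emil–Daria–Wendy; Emil–Fay–Uma; Emil–Fay–Wendy; Emil–Uma–Wendy. Each forms one triangle with Emil, for 6 in total.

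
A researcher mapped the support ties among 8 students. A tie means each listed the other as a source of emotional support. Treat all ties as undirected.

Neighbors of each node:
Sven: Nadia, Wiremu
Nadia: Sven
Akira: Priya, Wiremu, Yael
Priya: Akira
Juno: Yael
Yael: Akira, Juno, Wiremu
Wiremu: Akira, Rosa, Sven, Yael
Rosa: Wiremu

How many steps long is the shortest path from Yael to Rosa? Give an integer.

One shortest route is Yael – Wiremu – Rosa, which uses 2 edges, and Yael and Rosa are not directly tied, so nothing shorter exists. So d(Yael,Rosa) = 2.

2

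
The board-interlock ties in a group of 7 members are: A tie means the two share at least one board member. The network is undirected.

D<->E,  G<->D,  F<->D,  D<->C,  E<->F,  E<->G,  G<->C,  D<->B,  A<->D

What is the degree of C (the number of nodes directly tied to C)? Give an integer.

C is directly tied to D and G. That is 2 neighbors, so the degree of C is 2.

2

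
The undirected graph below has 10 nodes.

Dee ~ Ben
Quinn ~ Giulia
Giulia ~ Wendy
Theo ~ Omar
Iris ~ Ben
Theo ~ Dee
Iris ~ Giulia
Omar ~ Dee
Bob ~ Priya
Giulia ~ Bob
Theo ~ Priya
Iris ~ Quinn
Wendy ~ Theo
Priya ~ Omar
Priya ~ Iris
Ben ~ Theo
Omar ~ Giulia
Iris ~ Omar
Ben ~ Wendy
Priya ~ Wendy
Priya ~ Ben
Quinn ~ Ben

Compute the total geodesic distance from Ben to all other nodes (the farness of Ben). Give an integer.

12

Distances from Ben: Bob:2, Dee:1, Giulia:2, Iris:1, Omar:2, Priya:1, Quinn:1, Theo:1, Wendy:1.
Sum = 2 + 1 + 2 + 1 + 2 + 1 + 1 + 1 + 1 = 12.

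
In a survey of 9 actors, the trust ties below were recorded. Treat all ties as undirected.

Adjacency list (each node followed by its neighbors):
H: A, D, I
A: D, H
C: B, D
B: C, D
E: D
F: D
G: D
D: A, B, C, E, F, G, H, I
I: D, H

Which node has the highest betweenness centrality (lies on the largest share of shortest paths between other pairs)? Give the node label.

Unnormalized betweenness of each node: A:0, B:0, C:0, D:49/2, E:0, F:0, G:0, H:1/2, I:0.
D has the largest value, 49/2, making it the main broker — the node through which the most shortest paths run.

D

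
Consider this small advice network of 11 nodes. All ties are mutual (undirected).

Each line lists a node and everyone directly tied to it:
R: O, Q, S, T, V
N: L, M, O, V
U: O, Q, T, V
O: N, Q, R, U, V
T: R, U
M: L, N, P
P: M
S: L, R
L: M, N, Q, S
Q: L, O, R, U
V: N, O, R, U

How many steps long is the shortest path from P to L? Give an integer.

One shortest route is P – M – L, which uses 2 edges, and P and L are not directly tied, so nothing shorter exists. So d(P,L) = 2.

2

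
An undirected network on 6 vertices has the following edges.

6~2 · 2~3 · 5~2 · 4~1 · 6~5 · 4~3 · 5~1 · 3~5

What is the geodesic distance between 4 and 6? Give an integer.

One shortest route is 4 – 3 – 2 – 6, which uses 3 edges, and at distance 2 from 4 we only reach {2, 5}, which does not include 6. So d(4,6) = 3.

3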